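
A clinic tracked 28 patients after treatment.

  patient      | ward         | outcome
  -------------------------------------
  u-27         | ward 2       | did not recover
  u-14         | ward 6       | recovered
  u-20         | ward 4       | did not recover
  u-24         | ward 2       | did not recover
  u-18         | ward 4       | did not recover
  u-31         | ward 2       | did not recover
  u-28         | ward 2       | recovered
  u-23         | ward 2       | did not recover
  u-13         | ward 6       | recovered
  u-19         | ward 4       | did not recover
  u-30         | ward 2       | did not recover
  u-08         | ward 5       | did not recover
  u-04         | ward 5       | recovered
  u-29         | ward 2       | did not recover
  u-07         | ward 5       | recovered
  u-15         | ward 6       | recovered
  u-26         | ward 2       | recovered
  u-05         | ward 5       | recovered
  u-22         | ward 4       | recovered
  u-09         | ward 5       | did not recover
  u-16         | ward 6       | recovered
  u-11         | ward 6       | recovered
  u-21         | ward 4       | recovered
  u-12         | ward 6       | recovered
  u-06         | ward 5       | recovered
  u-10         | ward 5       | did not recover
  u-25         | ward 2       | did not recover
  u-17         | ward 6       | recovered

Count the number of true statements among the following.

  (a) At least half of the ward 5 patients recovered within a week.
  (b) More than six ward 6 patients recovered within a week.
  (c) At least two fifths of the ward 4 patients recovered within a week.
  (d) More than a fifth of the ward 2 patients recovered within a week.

4

(a) ward 5: |A| = 7, |A ∩ B| = 4; needs |A ∩ B| ≥ |A ∖ B| — true.
(b) ward 6: |A| = 7, |A ∩ B| = 7; needs |A ∩ B| > 6 — true.
(c) ward 4: |A| = 5, |A ∩ B| = 2; needs |A ∩ B| / |A| ≥ 2/5 — true.
(d) ward 2: |A| = 9, |A ∩ B| = 2; needs |A ∩ B| / |A| > 1/5 — true.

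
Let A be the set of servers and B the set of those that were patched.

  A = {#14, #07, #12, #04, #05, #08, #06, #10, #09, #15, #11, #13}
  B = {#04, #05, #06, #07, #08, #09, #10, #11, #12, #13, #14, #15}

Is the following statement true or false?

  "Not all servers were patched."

The determiner here denotes the relation: A ⊄ B (|A ∖ B| ≥ 1).
A (the restrictor) = {#14, #07, #12, #04, #05, #08, #06, #10, #09, #15, #11, #13}, |A| = 12.
A ∖ B = {}, so |A ∖ B| = 0.
So the statement is false.

False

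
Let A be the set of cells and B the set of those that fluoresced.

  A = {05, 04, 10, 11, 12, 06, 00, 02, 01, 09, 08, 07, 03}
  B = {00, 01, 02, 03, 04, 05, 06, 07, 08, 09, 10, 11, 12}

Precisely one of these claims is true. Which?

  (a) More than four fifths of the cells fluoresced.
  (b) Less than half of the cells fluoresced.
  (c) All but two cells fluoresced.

(a)

|A| = 13, |A ∩ B| = 13, |A ∖ B| = 0.
(a) requires |A ∩ B| / |A| > 4/5: true.
(b) requires |A ∩ B| < |A ∖ B|: false.
(c) requires |A ∖ B| = 2: false.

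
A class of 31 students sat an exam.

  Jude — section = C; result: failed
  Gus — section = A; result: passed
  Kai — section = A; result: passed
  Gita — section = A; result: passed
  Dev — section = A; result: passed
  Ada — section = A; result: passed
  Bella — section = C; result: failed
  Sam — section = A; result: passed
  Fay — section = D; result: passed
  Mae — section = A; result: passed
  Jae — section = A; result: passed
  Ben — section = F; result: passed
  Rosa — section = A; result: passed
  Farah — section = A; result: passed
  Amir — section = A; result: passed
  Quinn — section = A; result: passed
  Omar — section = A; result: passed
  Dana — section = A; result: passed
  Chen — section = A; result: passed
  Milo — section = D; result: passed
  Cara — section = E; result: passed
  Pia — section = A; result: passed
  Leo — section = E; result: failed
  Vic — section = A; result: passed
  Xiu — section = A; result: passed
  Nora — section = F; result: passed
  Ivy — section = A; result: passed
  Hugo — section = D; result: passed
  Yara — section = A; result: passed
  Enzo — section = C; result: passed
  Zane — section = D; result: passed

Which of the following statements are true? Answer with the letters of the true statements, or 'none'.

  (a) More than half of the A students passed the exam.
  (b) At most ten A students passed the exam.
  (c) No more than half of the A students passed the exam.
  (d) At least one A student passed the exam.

(a), (d)

|A| = 20, |A ∩ B| = 20, |A ∖ B| = 0.
(a) |A ∩ B| > |A ∖ B|: holds.
(b) |A ∩ B| ≤ 10: fails.
(c) |A ∩ B| ≤ |A ∖ B|: fails.
(d) A ∩ B ≠ ∅ (|A ∩ B| ≥ 1): holds.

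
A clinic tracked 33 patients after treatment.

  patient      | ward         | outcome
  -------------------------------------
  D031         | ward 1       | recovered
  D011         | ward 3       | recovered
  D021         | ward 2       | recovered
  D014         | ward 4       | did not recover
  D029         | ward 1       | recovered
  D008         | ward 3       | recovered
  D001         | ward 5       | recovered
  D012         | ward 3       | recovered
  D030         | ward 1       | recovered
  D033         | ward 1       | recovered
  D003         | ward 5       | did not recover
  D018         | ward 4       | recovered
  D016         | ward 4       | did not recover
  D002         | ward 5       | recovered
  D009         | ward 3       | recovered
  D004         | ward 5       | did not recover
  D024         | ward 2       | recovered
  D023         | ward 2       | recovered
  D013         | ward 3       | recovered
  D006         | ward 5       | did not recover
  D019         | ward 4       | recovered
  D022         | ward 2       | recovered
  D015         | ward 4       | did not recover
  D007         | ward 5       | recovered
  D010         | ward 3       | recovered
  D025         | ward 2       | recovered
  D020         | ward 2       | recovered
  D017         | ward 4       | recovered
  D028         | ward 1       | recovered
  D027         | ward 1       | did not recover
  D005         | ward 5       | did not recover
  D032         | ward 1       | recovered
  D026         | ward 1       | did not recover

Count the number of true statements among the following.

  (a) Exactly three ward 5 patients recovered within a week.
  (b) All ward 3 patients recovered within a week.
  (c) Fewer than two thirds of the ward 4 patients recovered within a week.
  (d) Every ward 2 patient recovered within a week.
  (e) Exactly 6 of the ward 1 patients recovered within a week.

5

(a) ward 5: |A| = 7, |A ∩ B| = 3; needs |A ∩ B| = 3 — true.
(b) ward 3: |A| = 6, |A ∩ B| = 6; needs A ⊆ B, i.e. every element of A is in B (|A ∖ B| = 0) — true.
(c) ward 4: |A| = 6, |A ∩ B| = 3; needs |A ∩ B| / |A| < 2/3 — true.
(d) ward 2: |A| = 6, |A ∩ B| = 6; needs A ⊆ B, i.e. every element of A is in B (|A ∖ B| = 0) — true.
(e) ward 1: |A| = 8, |A ∩ B| = 6; needs |A ∩ B| = 6 — true.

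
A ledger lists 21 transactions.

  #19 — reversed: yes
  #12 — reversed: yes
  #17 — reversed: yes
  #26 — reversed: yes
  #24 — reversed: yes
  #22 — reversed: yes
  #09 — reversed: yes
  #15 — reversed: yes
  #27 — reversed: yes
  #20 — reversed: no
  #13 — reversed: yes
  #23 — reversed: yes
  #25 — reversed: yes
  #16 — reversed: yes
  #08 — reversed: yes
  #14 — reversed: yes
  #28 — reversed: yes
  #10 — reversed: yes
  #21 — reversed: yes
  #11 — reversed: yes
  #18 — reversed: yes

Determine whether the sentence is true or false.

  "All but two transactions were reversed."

False

Truth condition: |A ∖ B| = 2.
|A| = 21, |A ∩ B| = 20, |A ∖ B| = 1.
|A ∖ B| = 1, so the statement is false.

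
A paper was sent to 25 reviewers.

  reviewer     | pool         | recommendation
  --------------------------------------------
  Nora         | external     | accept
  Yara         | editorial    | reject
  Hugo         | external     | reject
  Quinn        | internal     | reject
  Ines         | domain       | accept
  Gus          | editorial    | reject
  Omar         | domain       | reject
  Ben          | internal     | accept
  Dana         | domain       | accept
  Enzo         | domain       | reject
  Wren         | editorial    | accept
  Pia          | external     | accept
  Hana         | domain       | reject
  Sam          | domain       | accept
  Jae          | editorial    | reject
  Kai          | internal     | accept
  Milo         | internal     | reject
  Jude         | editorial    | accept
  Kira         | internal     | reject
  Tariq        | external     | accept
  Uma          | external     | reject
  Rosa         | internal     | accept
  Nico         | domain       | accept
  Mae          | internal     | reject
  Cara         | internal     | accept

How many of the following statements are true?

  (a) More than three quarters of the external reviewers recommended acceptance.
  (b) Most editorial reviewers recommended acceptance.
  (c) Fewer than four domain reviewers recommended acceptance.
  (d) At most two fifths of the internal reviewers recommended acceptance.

0

(a) external: |A| = 5, |A ∩ B| = 3; needs |A ∩ B| / |A| > 3/4 — false.
(b) editorial: |A| = 5, |A ∩ B| = 2; needs |A ∩ B| > |A ∖ B| — false.
(c) domain: |A| = 7, |A ∩ B| = 4; needs |A ∩ B| < 4 — false.
(d) internal: |A| = 8, |A ∩ B| = 4; needs |A ∩ B| / |A| ≤ 2/5 — false.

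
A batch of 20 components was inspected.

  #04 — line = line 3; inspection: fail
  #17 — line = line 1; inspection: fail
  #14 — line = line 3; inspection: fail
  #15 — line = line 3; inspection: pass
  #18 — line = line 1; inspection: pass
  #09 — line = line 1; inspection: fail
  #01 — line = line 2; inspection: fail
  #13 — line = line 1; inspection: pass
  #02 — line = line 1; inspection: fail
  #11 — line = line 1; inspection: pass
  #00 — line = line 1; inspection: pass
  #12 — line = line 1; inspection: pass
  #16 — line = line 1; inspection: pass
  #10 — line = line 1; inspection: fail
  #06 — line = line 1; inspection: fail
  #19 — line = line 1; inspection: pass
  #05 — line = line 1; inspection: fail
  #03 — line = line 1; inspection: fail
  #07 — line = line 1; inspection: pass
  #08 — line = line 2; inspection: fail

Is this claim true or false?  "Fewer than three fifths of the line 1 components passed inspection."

True

The determiner here denotes the relation: |A ∩ B| / |A| < 3/5.
|A| = 15, |A ∩ B| = 8, |A ∖ B| = 7.
|A ∩ B|/|A| = 8/15, so the statement is true.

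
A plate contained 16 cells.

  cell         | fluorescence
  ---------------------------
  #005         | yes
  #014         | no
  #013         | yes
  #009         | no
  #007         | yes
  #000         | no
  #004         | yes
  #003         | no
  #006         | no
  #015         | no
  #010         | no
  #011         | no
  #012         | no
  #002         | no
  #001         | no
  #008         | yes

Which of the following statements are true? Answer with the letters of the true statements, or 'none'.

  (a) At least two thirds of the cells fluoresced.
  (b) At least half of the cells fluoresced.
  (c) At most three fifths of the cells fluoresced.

(c)

|A| = 16, |A ∩ B| = 5, |A ∖ B| = 11.
(a) |A ∩ B| / |A| ≥ 2/3: fails.
(b) |A ∩ B| ≥ |A ∖ B|: fails.
(c) |A ∩ B| / |A| ≤ 3/5: holds.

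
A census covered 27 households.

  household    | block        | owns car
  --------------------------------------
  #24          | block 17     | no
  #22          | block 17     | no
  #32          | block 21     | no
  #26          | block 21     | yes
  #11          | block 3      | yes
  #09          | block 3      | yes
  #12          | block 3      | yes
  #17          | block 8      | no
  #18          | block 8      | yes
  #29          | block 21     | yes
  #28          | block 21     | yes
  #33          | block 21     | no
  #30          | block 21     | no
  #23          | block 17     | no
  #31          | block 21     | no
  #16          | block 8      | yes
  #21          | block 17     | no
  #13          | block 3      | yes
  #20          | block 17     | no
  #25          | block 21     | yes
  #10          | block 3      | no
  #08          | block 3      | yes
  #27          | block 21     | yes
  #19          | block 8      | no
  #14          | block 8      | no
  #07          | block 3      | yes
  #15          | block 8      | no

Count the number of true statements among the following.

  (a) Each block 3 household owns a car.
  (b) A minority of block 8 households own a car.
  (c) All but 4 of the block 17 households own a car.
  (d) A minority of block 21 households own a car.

1

(a) block 3: |A| = 7, |A ∩ B| = 6; needs A ⊆ B, i.e. every element of A is in B (|A ∖ B| = 0) — false.
(b) block 8: |A| = 6, |A ∩ B| = 2; needs |A ∩ B| < |A ∖ B| — true.
(c) block 17: |A| = 5, |A ∩ B| = 0; needs |A ∖ B| = 4 — false.
(d) block 21: |A| = 9, |A ∩ B| = 5; needs |A ∩ B| < |A ∖ B| — false.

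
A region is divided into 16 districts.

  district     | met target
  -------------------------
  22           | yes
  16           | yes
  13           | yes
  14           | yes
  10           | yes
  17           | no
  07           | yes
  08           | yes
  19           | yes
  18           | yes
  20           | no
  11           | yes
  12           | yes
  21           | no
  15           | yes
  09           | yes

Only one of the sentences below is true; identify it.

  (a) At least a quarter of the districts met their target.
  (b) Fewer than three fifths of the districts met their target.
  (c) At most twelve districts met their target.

|A| = 16, |A ∩ B| = 13, |A ∖ B| = 3.
(a) requires |A ∩ B| / |A| ≥ 1/4: true.
(b) requires |A ∩ B| / |A| < 3/5: false.
(c) requires |A ∩ B| ≤ 12: false.

(a)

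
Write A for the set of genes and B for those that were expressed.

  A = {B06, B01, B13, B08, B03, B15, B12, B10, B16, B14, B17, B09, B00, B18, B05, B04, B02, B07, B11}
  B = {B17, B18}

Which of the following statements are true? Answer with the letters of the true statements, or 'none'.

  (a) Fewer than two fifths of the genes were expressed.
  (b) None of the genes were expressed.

|A| = 19, |A ∩ B| = 2, |A ∖ B| = 17.
(a) |A ∩ B| / |A| < 2/5: holds.
(b) A ∩ B = ∅ (|A ∩ B| = 0): fails.

(a)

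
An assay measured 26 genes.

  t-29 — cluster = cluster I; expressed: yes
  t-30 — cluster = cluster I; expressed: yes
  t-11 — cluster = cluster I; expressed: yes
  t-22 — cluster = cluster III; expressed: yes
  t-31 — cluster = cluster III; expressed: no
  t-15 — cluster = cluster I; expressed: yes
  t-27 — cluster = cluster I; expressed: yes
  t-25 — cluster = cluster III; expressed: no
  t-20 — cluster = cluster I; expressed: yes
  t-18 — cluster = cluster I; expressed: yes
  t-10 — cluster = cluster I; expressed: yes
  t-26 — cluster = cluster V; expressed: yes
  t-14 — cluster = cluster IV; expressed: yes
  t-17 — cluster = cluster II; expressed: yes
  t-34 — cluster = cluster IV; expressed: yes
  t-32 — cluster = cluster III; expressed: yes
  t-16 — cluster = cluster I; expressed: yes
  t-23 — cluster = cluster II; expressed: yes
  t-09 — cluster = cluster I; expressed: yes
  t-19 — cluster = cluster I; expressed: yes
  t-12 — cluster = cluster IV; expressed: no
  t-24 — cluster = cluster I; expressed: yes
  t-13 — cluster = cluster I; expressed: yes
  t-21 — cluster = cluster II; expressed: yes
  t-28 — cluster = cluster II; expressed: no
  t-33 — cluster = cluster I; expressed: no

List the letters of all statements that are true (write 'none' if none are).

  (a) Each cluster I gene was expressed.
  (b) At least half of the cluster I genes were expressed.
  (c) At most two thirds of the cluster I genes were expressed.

(b)

|A| = 14, |A ∩ B| = 13, |A ∖ B| = 1.
(a) A ⊆ B, i.e. every element of A is in B (|A ∖ B| = 0): fails.
(b) |A ∩ B| ≥ |A ∖ B|: holds.
(c) |A ∩ B| / |A| ≤ 2/3: fails.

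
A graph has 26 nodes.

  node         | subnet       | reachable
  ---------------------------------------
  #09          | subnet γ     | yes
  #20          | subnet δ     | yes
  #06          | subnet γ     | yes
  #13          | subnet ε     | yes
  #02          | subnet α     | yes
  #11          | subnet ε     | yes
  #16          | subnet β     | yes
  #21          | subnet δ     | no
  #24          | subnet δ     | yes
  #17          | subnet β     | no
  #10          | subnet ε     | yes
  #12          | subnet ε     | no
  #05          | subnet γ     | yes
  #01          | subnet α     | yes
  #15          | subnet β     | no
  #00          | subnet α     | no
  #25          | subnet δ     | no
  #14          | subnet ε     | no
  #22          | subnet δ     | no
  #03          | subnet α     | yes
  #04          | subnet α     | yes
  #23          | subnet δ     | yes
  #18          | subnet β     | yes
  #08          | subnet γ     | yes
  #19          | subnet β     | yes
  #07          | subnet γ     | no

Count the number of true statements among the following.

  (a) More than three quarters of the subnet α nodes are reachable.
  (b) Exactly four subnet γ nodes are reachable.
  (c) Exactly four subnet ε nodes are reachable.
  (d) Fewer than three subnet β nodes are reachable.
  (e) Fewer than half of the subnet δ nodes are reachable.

2

(a) subnet α: |A| = 5, |A ∩ B| = 4; needs |A ∩ B| / |A| > 3/4 — true.
(b) subnet γ: |A| = 5, |A ∩ B| = 4; needs |A ∩ B| = 4 — true.
(c) subnet ε: |A| = 5, |A ∩ B| = 3; needs |A ∩ B| = 4 — false.
(d) subnet β: |A| = 5, |A ∩ B| = 3; needs |A ∩ B| < 3 — false.
(e) subnet δ: |A| = 6, |A ∩ B| = 3; needs |A ∩ B| < |A ∖ B| — false.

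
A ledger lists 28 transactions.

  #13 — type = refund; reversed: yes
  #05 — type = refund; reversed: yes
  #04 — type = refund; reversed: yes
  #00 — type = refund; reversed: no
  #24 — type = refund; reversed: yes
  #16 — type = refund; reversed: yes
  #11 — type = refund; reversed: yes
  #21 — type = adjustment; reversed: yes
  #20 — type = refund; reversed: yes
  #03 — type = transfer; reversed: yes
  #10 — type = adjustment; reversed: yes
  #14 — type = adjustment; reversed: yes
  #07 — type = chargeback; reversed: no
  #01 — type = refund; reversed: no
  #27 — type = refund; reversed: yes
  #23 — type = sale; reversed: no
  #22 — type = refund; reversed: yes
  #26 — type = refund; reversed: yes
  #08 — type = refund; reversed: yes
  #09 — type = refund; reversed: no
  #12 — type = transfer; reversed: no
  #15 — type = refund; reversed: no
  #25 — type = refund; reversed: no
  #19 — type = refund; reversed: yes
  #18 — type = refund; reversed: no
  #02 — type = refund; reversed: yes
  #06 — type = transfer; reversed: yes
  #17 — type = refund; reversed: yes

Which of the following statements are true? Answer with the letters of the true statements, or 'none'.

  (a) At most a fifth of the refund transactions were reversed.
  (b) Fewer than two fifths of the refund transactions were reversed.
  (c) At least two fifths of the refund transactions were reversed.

|A| = 20, |A ∩ B| = 14, |A ∖ B| = 6.
(a) |A ∩ B| / |A| ≤ 1/5: fails.
(b) |A ∩ B| / |A| < 2/5: fails.
(c) |A ∩ B| / |A| ≥ 2/5: holds.

(c)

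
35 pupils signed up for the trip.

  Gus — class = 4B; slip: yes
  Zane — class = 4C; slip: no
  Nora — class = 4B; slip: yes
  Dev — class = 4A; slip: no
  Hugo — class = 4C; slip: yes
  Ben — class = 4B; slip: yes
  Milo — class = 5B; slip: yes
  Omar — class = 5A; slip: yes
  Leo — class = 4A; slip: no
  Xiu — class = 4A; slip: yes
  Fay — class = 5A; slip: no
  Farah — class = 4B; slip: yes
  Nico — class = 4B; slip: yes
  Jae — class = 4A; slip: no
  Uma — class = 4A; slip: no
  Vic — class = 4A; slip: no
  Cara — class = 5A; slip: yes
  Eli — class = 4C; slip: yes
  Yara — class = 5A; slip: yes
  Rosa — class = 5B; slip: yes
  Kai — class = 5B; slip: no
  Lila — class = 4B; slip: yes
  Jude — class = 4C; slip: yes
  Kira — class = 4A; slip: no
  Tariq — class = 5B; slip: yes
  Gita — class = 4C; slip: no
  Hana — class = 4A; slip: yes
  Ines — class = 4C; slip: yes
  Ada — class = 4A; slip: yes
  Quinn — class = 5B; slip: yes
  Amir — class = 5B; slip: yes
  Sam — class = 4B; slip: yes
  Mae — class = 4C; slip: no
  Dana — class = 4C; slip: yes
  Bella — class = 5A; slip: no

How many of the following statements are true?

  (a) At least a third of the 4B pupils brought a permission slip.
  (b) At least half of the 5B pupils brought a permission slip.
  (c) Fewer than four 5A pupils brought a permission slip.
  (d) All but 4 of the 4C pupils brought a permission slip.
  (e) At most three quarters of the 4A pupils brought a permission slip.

(a) 4B: |A| = 7, |A ∩ B| = 7; needs |A ∩ B| / |A| ≥ 1/3 — true.
(b) 5B: |A| = 6, |A ∩ B| = 5; needs |A ∩ B| ≥ |A ∖ B| — true.
(c) 5A: |A| = 5, |A ∩ B| = 3; needs |A ∩ B| < 4 — true.
(d) 4C: |A| = 8, |A ∩ B| = 5; needs |A ∖ B| = 4 — false.
(e) 4A: |A| = 9, |A ∩ B| = 3; needs |A ∩ B| / |A| ≤ 3/4 — true.

4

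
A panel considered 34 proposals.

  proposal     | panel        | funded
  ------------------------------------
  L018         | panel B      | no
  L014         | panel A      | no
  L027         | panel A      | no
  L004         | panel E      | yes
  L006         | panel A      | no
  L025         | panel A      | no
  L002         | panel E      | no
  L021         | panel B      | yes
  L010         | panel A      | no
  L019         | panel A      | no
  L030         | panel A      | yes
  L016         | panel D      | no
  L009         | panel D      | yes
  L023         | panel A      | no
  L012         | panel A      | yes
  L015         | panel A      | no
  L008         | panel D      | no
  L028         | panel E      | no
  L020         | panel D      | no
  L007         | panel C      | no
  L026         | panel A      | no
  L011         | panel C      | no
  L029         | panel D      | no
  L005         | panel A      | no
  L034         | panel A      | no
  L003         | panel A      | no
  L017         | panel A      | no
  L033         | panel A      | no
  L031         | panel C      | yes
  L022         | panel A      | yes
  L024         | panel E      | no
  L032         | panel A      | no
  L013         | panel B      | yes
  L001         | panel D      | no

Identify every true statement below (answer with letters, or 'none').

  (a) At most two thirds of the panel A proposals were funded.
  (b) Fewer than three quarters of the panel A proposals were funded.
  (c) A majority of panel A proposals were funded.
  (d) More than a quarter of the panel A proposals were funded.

(a), (b)

|A| = 18, |A ∩ B| = 3, |A ∖ B| = 15.
(a) |A ∩ B| / |A| ≤ 2/3: holds.
(b) |A ∩ B| / |A| < 3/4: holds.
(c) |A ∩ B| > |A ∖ B|: fails.
(d) |A ∩ B| / |A| > 1/4: fails.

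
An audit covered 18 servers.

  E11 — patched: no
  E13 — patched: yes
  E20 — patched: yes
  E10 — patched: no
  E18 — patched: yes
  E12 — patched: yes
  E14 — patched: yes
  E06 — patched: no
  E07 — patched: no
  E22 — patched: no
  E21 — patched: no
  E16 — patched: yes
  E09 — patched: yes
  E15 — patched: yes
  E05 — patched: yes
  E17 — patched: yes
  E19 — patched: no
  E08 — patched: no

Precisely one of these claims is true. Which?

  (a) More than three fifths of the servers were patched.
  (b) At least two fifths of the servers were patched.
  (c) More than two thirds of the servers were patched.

(b)

|A| = 18, |A ∩ B| = 10, |A ∖ B| = 8.
(a) requires |A ∩ B| / |A| > 3/5: false.
(b) requires |A ∩ B| / |A| ≥ 2/5: true.
(c) requires |A ∩ B| / |A| > 2/3: false.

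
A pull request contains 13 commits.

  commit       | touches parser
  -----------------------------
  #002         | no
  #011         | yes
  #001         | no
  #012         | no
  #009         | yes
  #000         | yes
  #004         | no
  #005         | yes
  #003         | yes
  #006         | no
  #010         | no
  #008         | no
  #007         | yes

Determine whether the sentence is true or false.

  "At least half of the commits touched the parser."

False

Truth condition: |A ∩ B| ≥ |A ∖ B|.
A (the restrictor) = {#002, #011, #001, #012, #009, #000, #004, #005, #003, #006, #010, #008, #007}, |A| = 13.
A ∩ B = {#011, #009, #000, #005, #003, #007}, so |A ∩ B| = 6.
A ∖ B = {#002, #001, #012, #004, #006, #010, #008}, so |A ∖ B| = 7.
6 < 7, so the statement is false.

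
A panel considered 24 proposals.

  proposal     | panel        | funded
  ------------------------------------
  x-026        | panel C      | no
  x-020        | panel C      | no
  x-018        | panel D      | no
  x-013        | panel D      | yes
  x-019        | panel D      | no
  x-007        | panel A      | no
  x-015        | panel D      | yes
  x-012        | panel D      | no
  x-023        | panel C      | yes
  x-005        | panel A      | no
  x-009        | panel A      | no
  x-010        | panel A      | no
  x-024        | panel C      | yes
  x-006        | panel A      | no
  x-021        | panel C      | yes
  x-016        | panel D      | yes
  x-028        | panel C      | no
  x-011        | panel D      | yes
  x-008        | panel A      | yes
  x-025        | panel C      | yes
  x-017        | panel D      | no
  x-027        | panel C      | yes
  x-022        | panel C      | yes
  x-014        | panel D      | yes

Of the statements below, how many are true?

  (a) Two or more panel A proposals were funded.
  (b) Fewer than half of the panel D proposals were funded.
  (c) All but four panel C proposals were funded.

0

(a) panel A: |A| = 6, |A ∩ B| = 1; needs |A ∩ B| ≥ 2 — false.
(b) panel D: |A| = 9, |A ∩ B| = 5; needs |A ∩ B| < |A ∖ B| — false.
(c) panel C: |A| = 9, |A ∩ B| = 6; needs |A ∖ B| = 4 — false.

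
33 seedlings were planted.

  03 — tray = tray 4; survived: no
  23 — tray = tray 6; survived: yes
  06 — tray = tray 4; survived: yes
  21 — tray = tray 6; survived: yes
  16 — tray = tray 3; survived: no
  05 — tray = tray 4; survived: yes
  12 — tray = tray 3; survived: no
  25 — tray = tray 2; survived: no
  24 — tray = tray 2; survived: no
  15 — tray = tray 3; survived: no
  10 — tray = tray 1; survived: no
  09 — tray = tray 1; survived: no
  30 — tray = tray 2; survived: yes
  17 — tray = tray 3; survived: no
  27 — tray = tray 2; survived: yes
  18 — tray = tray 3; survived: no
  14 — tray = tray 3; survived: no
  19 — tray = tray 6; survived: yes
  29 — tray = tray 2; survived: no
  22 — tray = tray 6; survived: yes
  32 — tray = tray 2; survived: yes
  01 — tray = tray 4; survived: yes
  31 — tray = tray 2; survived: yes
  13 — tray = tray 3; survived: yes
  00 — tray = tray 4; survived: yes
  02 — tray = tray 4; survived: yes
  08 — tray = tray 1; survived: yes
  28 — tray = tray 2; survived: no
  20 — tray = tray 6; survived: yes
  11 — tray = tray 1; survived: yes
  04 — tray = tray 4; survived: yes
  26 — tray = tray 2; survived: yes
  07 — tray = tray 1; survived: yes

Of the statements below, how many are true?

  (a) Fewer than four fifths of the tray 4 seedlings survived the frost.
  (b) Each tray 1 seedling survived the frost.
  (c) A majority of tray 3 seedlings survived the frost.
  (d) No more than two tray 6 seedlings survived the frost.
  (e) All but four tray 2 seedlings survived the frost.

1

(a) tray 4: |A| = 7, |A ∩ B| = 6; needs |A ∩ B| / |A| < 4/5 — false.
(b) tray 1: |A| = 5, |A ∩ B| = 3; needs A ⊆ B, i.e. every element of A is in B (|A ∖ B| = 0) — false.
(c) tray 3: |A| = 7, |A ∩ B| = 1; needs |A ∩ B| > |A ∖ B| — false.
(d) tray 6: |A| = 5, |A ∩ B| = 5; needs |A ∩ B| ≤ 2 — false.
(e) tray 2: |A| = 9, |A ∩ B| = 5; needs |A ∖ B| = 4 — true.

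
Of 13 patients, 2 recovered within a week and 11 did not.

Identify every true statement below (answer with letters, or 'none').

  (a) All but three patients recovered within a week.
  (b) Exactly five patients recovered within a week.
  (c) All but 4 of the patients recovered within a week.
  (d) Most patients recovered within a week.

|A| = 13, |A ∩ B| = 2, |A ∖ B| = 11.
(a) |A ∖ B| = 3: fails.
(b) |A ∩ B| = 5: fails.
(c) |A ∖ B| = 4: fails.
(d) |A ∩ B| > |A ∖ B|: fails.

none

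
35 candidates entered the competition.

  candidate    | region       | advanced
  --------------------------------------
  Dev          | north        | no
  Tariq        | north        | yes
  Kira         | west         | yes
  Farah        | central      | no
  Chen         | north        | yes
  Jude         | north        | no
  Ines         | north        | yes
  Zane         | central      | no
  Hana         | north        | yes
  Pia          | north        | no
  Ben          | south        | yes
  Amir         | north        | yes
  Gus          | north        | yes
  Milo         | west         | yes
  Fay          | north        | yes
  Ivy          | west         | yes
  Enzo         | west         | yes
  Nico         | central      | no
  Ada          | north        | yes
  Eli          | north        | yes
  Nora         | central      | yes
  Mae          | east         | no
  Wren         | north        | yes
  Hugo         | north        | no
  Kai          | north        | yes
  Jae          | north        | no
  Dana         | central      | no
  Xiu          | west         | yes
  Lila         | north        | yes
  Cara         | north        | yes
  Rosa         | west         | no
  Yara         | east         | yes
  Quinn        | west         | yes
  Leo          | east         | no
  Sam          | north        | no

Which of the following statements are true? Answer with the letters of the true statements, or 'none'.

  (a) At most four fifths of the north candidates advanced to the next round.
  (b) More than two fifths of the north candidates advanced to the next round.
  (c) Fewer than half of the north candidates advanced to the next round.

(a), (b)

|A| = 19, |A ∩ B| = 13, |A ∖ B| = 6.
(a) |A ∩ B| / |A| ≤ 4/5: holds.
(b) |A ∩ B| / |A| > 2/5: holds.
(c) |A ∩ B| < |A ∖ B|: fails.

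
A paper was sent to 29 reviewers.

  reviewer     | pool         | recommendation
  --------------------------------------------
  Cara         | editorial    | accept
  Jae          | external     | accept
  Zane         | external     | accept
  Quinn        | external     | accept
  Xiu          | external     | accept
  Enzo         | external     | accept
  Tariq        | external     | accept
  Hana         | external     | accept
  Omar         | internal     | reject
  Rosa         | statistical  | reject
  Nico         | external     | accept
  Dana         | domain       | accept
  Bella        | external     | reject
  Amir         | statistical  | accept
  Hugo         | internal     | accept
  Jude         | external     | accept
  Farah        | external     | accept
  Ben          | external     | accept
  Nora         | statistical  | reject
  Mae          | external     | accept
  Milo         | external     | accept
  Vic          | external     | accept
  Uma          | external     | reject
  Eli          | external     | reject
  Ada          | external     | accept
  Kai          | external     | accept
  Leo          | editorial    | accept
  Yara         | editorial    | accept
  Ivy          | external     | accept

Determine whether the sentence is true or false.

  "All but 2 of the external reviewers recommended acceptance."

False

Truth condition: |A ∖ B| = 2.
|A| = 20, |A ∩ B| = 17, |A ∖ B| = 3.
|A ∖ B| = 3, so the statement is false.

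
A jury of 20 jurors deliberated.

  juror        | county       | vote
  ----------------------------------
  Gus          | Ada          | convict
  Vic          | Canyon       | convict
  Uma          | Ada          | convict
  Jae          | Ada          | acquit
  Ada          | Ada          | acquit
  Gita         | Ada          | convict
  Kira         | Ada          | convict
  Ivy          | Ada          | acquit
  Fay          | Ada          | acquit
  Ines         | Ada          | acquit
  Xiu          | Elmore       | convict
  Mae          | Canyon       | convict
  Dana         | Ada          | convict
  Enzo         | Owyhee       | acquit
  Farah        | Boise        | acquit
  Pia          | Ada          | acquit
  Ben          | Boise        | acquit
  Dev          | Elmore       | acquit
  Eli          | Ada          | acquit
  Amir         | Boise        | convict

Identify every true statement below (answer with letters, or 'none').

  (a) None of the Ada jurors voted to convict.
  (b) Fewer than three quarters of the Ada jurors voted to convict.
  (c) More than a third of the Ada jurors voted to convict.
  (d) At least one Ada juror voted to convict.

|A| = 12, |A ∩ B| = 5, |A ∖ B| = 7.
(a) A ∩ B = ∅ (|A ∩ B| = 0): fails.
(b) |A ∩ B| / |A| < 3/4: holds.
(c) |A ∩ B| / |A| > 1/3: holds.
(d) A ∩ B ≠ ∅ (|A ∩ B| ≥ 1): holds.

(b), (c), (d)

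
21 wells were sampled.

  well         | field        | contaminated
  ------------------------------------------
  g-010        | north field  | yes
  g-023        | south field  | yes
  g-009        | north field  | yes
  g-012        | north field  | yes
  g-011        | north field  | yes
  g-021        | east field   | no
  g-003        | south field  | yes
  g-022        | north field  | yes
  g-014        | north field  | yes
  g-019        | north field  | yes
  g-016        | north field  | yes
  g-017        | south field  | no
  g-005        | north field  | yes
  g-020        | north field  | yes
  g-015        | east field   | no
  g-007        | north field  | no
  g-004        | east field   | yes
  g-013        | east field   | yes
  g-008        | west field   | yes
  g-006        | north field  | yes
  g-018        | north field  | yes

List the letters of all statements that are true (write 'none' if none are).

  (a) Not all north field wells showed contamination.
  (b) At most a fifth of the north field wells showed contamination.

(a)

|A| = 13, |A ∩ B| = 12, |A ∖ B| = 1.
(a) A ⊄ B (|A ∖ B| ≥ 1): holds.
(b) |A ∩ B| / |A| ≤ 1/5: fails.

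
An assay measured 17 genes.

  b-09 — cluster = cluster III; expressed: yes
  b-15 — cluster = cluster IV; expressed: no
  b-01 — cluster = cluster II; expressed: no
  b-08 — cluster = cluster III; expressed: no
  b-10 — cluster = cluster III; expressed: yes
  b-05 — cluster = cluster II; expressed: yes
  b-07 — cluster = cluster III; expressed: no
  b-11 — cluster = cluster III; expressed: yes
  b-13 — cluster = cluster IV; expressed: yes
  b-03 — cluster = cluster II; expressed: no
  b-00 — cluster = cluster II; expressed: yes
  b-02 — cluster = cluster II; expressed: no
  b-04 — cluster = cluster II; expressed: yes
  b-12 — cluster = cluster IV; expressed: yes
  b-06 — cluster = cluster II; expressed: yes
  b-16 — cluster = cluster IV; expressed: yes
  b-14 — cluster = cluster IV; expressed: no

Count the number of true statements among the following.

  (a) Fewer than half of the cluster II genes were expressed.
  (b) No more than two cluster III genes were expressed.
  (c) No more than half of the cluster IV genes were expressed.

(a) cluster II: |A| = 7, |A ∩ B| = 4; needs |A ∩ B| < |A ∖ B| — false.
(b) cluster III: |A| = 5, |A ∩ B| = 3; needs |A ∩ B| ≤ 2 — false.
(c) cluster IV: |A| = 5, |A ∩ B| = 3; needs |A ∩ B| ≤ |A ∖ B| — false.

0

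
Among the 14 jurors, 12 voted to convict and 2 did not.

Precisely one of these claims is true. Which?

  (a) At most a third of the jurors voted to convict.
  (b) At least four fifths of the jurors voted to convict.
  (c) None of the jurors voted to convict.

|A| = 14, |A ∩ B| = 12, |A ∖ B| = 2.
(a) requires |A ∩ B| / |A| ≤ 1/3: false.
(b) requires |A ∩ B| / |A| ≥ 4/5: true.
(c) requires A ∩ B = ∅ (|A ∩ B| = 0): false.

(b)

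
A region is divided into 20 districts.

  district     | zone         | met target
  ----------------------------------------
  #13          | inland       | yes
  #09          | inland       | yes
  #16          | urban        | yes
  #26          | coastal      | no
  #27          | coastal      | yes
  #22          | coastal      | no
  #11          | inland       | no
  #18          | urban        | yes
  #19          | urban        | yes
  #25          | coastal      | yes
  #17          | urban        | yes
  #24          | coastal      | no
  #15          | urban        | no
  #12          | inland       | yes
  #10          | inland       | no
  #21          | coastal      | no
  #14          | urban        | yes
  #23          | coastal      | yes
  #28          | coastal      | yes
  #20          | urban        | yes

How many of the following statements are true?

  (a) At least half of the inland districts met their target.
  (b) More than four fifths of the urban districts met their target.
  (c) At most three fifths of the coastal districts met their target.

(a) inland: |A| = 5, |A ∩ B| = 3; needs |A ∩ B| ≥ |A ∖ B| — true.
(b) urban: |A| = 7, |A ∩ B| = 6; needs |A ∩ B| / |A| > 4/5 — true.
(c) coastal: |A| = 8, |A ∩ B| = 4; needs |A ∩ B| / |A| ≤ 3/5 — true.

3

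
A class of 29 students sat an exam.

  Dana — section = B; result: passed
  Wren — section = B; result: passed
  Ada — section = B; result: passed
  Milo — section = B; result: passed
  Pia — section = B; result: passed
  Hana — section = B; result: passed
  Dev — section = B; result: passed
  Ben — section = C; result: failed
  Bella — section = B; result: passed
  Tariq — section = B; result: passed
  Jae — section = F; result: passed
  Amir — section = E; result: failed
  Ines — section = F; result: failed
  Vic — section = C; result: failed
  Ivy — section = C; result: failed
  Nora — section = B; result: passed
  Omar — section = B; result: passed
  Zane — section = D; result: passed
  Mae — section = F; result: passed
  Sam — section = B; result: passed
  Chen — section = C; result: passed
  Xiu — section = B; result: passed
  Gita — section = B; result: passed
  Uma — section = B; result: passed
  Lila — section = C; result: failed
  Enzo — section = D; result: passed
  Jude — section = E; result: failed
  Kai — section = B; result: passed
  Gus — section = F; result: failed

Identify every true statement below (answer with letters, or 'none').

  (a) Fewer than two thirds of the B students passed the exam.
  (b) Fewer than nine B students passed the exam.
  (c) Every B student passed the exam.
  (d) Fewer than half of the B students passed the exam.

(c)

|A| = 16, |A ∩ B| = 16, |A ∖ B| = 0.
(a) |A ∩ B| / |A| < 2/3: fails.
(b) |A ∩ B| < 9: fails.
(c) A ⊆ B, i.e. every element of A is in B (|A ∖ B| = 0): holds.
(d) |A ∩ B| < |A ∖ B|: fails.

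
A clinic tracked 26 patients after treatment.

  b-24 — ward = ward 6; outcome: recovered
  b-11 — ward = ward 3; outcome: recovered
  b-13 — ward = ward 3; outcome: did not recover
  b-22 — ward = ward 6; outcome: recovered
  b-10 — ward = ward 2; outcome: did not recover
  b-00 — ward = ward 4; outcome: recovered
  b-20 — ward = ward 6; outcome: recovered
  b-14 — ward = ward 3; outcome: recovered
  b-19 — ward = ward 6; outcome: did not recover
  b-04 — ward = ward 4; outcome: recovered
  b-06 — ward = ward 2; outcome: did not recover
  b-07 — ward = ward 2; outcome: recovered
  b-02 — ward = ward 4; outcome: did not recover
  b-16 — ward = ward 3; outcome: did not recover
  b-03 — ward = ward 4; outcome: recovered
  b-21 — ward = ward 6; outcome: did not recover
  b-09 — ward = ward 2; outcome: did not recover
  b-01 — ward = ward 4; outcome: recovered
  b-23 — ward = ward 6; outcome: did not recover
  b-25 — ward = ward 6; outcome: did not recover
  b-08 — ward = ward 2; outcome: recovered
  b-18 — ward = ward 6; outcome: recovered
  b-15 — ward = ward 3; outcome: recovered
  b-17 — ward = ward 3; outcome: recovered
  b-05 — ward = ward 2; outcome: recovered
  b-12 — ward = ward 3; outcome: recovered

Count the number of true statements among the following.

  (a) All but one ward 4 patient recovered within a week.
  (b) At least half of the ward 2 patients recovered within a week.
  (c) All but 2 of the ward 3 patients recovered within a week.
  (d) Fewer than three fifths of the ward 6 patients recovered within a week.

4

(a) ward 4: |A| = 5, |A ∩ B| = 4; needs |A ∖ B| = 1 — true.
(b) ward 2: |A| = 6, |A ∩ B| = 3; needs |A ∩ B| ≥ |A ∖ B| — true.
(c) ward 3: |A| = 7, |A ∩ B| = 5; needs |A ∖ B| = 2 — true.
(d) ward 6: |A| = 8, |A ∩ B| = 4; needs |A ∩ B| / |A| < 3/5 — true.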